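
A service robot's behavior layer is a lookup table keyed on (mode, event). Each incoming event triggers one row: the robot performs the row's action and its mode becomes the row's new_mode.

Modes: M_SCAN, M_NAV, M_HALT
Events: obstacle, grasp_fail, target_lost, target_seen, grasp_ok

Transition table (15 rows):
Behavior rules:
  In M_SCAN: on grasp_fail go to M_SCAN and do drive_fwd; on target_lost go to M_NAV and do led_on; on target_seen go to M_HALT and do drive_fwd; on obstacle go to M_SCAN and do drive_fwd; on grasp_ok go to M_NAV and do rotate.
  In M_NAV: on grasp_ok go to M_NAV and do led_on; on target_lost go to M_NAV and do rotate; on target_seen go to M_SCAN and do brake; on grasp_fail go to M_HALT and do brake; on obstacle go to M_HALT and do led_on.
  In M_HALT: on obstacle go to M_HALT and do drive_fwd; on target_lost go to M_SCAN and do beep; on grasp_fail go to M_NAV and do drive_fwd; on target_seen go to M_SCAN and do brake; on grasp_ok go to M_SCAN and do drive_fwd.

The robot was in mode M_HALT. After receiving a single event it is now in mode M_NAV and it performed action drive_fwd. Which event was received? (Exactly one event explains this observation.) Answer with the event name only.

try obstacle: (M_HALT, obstacle) → (M_HALT, drive_fwd)
try grasp_fail: (M_HALT, grasp_fail) → (M_NAV, drive_fwd)  ← matches
try target_lost: (M_HALT, target_lost) → (M_SCAN, beep)
try target_seen: (M_HALT, target_seen) → (M_SCAN, brake)
try grasp_ok: (M_HALT, grasp_ok) → (M_SCAN, drive_fwd)

grasp_fail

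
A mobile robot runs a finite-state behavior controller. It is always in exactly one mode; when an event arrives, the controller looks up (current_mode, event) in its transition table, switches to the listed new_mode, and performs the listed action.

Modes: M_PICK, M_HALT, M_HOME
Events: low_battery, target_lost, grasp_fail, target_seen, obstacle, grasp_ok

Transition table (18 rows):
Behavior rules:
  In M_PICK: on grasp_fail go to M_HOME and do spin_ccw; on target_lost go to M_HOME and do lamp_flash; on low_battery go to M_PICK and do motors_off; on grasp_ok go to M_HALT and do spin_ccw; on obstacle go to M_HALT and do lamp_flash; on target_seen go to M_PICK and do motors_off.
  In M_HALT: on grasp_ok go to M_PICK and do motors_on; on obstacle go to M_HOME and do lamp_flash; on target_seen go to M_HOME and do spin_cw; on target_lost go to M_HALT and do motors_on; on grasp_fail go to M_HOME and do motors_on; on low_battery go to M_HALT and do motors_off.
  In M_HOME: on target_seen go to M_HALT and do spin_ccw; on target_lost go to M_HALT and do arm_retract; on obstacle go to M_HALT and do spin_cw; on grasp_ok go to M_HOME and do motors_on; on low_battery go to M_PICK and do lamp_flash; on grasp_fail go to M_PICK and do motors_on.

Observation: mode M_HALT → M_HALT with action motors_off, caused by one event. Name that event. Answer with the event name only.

low_battery

try low_battery: (M_HALT, low_battery) → (M_HALT, motors_off)  ← matches
try target_lost: (M_HALT, target_lost) → (M_HALT, motors_on)
try grasp_fail: (M_HALT, grasp_fail) → (M_HOME, motors_on)
try target_seen: (M_HALT, target_seen) → (M_HOME, spin_cw)
try obstacle: (M_HALT, obstacle) → (M_HOME, lamp_flash)
try grasp_ok: (M_HALT, grasp_ok) → (M_PICK, motors_on)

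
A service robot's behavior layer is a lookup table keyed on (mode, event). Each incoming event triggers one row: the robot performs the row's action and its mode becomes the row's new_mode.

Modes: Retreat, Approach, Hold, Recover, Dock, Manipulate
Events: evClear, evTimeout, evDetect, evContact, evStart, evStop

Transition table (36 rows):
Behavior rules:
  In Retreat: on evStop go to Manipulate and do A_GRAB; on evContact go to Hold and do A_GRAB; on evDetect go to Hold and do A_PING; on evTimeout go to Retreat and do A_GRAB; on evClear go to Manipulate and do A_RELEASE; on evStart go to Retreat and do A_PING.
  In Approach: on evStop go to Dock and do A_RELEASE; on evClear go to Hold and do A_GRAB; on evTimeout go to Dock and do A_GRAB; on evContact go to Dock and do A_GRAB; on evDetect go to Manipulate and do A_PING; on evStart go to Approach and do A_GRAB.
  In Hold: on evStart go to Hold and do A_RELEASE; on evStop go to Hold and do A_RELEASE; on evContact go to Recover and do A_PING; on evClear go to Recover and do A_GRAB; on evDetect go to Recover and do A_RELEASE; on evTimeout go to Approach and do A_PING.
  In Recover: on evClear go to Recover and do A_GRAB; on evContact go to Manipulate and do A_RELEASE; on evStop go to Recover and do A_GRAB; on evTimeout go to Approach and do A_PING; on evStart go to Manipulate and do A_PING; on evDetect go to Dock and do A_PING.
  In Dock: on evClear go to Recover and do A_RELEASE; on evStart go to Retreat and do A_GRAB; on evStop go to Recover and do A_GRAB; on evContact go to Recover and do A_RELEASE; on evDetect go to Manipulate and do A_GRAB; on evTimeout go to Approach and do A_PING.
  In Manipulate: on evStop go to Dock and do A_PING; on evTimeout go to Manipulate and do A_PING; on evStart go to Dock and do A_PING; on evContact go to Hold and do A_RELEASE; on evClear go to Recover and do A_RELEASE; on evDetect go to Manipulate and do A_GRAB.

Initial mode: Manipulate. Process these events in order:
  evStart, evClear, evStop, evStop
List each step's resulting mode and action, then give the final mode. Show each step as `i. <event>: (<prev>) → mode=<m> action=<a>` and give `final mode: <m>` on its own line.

1. evStart: (Manipulate) → mode=Dock action=A_PING
2. evClear: (Dock) → mode=Recover action=A_RELEASE
3. evStop: (Recover) → mode=Recover action=A_GRAB
4. evStop: (Recover) → mode=Recover action=A_GRAB

final mode: Recover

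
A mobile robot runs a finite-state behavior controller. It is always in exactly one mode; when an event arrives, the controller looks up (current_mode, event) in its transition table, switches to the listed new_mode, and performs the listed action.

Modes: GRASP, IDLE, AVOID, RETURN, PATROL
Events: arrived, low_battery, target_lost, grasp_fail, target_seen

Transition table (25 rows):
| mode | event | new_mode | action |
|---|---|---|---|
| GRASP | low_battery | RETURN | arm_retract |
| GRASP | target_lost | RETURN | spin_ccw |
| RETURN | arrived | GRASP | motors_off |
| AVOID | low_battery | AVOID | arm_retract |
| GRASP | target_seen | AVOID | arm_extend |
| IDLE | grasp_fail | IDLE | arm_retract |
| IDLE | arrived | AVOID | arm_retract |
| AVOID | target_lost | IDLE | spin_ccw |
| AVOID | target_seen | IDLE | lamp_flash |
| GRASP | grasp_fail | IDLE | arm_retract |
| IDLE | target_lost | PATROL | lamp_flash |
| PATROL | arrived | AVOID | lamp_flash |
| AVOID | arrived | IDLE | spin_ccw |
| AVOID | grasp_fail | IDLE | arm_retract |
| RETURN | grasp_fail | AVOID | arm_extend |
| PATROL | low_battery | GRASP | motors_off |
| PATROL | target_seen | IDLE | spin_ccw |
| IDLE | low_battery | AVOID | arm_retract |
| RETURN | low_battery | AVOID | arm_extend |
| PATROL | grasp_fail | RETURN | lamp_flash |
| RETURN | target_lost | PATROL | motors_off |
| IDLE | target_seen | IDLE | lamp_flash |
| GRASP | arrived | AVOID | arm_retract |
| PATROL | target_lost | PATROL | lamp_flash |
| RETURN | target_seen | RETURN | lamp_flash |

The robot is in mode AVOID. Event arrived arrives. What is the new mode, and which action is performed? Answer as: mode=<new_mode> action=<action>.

mode=IDLE action=spin_ccw

current mode = AVOID; filter table to that mode:
  (AVOID, low_battery) → (AVOID, arm_retract)
  (AVOID, target_lost) → (IDLE, spin_ccw)
  (AVOID, target_seen) → (IDLE, lamp_flash)
  (AVOID, arrived) → (IDLE, spin_ccw)  ← event matches
  (AVOID, grasp_fail) → (IDLE, arm_retract)
event = arrived selects (IDLE, spin_ccw)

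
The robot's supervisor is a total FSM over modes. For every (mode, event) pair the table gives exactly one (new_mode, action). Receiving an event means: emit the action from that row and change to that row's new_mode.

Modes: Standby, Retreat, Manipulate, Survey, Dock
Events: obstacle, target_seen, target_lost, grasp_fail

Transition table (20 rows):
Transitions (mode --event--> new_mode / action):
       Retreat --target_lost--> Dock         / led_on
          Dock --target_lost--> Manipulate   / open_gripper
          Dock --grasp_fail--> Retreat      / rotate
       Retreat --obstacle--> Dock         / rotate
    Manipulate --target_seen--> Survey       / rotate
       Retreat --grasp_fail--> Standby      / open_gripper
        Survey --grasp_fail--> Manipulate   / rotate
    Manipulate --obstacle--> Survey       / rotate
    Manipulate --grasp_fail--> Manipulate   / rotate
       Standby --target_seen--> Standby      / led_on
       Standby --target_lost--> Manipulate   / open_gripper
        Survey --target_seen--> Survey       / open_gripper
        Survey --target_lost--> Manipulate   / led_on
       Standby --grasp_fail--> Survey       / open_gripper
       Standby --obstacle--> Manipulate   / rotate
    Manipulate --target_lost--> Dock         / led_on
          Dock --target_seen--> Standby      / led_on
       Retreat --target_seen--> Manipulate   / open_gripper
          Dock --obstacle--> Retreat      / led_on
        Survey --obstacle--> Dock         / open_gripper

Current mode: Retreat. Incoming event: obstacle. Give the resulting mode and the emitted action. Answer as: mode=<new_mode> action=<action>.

current mode = Retreat; filter table to that mode:
  (Retreat, target_lost) → (Dock, led_on)
  (Retreat, obstacle) → (Dock, rotate)  ← event matches
  (Retreat, grasp_fail) → (Standby, open_gripper)
  (Retreat, target_seen) → (Manipulate, open_gripper)
event = obstacle selects (Dock, rotate)

mode=Dock action=rotate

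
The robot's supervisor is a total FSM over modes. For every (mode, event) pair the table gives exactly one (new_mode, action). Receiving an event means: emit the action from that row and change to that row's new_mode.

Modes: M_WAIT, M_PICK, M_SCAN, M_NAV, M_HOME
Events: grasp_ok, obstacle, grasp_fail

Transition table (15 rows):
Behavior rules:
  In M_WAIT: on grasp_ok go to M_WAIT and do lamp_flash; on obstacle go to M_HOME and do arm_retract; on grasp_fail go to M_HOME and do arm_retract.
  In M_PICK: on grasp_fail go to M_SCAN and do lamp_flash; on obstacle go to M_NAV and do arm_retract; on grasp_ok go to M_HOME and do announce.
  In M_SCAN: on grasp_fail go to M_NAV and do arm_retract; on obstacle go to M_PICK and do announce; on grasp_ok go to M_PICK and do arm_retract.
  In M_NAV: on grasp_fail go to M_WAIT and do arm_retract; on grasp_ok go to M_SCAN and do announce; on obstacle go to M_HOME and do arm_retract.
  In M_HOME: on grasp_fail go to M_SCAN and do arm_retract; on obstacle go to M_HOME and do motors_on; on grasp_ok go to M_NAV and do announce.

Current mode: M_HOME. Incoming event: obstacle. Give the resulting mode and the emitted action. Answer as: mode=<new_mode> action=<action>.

mode=M_HOME action=motors_on

current mode = M_HOME; filter table to that mode:
  (M_HOME, grasp_fail) → (M_SCAN, arm_retract)
  (M_HOME, obstacle) → (M_HOME, motors_on)  ← event matches
  (M_HOME, grasp_ok) → (M_NAV, announce)
event = obstacle selects (M_HOME, motors_on)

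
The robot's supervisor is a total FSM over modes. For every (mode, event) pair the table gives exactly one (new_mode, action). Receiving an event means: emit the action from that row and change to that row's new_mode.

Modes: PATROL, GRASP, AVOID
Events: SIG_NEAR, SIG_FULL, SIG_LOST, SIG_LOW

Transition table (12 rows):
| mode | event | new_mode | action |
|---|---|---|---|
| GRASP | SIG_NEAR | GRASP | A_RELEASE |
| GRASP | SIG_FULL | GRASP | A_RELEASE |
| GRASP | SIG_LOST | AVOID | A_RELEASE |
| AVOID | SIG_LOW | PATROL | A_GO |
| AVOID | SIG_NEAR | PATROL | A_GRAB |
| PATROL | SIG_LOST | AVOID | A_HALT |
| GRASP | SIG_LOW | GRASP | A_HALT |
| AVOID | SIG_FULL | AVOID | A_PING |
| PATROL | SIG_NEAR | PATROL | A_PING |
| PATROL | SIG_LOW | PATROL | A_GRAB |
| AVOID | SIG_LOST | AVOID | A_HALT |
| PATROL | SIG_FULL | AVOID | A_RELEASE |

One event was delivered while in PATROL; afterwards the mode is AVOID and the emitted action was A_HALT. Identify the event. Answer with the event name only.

try SIG_NEAR: (PATROL, SIG_NEAR) → (PATROL, A_PING)
try SIG_FULL: (PATROL, SIG_FULL) → (AVOID, A_RELEASE)
try SIG_LOST: (PATROL, SIG_LOST) → (AVOID, A_HALT)  ← matches
try SIG_LOW: (PATROL, SIG_LOW) → (PATROL, A_GRAB)

SIG_LOST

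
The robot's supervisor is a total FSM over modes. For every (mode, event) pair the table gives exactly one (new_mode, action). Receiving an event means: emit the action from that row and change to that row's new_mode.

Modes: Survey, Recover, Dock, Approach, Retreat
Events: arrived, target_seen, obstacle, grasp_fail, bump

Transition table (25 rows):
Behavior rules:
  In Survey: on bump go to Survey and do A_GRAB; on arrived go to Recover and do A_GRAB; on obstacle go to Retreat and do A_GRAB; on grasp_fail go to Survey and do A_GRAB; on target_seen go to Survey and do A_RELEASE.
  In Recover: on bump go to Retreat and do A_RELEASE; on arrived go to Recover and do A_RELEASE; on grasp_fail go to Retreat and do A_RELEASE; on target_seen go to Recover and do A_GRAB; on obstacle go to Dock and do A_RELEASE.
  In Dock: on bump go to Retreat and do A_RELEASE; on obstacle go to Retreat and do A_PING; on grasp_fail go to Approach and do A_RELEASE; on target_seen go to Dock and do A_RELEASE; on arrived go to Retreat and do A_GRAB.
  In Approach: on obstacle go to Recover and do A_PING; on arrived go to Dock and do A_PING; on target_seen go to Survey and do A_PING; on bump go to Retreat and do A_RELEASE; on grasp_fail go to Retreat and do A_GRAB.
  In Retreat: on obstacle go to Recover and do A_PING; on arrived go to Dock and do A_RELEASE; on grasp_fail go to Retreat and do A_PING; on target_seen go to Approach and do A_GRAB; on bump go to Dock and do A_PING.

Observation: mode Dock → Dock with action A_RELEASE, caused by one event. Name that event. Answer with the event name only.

try arrived: (Dock, arrived) → (Retreat, A_GRAB)
try target_seen: (Dock, target_seen) → (Dock, A_RELEASE)  ← matches
try obstacle: (Dock, obstacle) → (Retreat, A_PING)
try grasp_fail: (Dock, grasp_fail) → (Approach, A_RELEASE)
try bump: (Dock, bump) → (Retreat, A_RELEASE)

target_seen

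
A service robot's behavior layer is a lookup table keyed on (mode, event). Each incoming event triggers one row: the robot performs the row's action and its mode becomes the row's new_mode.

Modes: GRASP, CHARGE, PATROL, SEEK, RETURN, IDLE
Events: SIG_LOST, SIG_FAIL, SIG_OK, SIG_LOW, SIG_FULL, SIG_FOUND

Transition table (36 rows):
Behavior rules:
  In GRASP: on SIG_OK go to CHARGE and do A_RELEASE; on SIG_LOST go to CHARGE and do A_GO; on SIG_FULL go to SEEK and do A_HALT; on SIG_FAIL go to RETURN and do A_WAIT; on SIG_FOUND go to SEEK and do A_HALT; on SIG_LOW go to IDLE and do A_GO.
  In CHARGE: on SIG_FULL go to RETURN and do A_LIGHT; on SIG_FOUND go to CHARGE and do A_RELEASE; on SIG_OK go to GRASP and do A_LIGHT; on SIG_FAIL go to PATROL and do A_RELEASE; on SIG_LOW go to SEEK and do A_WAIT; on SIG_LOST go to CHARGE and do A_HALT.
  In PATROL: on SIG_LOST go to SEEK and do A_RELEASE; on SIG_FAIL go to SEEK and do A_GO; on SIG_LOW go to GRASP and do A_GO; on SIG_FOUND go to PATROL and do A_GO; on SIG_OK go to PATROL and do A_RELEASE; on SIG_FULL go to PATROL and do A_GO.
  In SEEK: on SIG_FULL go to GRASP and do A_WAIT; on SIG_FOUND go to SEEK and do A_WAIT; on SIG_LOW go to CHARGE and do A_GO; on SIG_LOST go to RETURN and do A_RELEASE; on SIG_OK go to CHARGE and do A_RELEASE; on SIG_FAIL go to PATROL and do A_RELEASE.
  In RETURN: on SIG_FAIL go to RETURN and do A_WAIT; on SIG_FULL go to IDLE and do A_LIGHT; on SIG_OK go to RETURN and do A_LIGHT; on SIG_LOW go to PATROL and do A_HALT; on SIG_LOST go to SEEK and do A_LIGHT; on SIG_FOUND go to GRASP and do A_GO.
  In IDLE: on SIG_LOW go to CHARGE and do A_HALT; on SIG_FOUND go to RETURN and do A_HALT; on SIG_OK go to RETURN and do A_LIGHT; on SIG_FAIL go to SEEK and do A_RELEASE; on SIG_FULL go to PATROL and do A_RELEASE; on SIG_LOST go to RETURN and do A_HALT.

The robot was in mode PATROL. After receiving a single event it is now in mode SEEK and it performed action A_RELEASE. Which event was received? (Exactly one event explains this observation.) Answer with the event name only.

try SIG_LOST: (PATROL, SIG_LOST) → (SEEK, A_RELEASE)  ← matches
try SIG_FAIL: (PATROL, SIG_FAIL) → (SEEK, A_GO)
try SIG_OK: (PATROL, SIG_OK) → (PATROL, A_RELEASE)
try SIG_LOW: (PATROL, SIG_LOW) → (GRASP, A_GO)
try SIG_FULL: (PATROL, SIG_FULL) → (PATROL, A_GO)
try SIG_FOUND: (PATROL, SIG_FOUND) → (PATROL, A_GO)

SIG_LOST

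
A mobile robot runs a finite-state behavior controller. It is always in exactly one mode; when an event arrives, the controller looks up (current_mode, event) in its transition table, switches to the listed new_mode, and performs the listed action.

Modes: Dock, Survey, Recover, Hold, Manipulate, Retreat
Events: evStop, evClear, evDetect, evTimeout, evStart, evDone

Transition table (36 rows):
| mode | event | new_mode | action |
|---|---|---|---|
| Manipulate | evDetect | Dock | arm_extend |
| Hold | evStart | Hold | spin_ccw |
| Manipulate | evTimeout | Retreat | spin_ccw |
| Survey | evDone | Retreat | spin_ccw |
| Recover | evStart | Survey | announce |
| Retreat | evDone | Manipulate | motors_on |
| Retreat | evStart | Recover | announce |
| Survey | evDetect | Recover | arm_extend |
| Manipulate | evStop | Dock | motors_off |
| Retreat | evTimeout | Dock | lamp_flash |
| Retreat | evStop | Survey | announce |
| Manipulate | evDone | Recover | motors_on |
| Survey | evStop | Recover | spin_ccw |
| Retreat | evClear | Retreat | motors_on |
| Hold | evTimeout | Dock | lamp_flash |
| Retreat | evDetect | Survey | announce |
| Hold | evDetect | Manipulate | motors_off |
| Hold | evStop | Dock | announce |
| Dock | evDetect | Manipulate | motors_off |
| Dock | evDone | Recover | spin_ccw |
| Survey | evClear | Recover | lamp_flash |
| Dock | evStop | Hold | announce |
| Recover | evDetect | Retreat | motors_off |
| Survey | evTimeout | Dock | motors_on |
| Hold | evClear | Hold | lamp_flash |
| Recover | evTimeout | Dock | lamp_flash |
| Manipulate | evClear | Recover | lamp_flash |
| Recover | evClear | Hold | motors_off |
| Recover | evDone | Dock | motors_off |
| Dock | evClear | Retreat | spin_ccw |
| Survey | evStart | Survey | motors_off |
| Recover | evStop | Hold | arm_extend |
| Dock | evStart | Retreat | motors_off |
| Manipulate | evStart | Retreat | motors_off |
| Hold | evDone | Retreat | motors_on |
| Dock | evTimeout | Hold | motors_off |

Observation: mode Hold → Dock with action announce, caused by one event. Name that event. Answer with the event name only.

try evStop: (Hold, evStop) → (Dock, announce)  ← matches
try evClear: (Hold, evClear) → (Hold, lamp_flash)
try evDetect: (Hold, evDetect) → (Manipulate, motors_off)
try evTimeout: (Hold, evTimeout) → (Dock, lamp_flash)
try evStart: (Hold, evStart) → (Hold, spin_ccw)
try evDone: (Hold, evDone) → (Retreat, motors_on)

evStop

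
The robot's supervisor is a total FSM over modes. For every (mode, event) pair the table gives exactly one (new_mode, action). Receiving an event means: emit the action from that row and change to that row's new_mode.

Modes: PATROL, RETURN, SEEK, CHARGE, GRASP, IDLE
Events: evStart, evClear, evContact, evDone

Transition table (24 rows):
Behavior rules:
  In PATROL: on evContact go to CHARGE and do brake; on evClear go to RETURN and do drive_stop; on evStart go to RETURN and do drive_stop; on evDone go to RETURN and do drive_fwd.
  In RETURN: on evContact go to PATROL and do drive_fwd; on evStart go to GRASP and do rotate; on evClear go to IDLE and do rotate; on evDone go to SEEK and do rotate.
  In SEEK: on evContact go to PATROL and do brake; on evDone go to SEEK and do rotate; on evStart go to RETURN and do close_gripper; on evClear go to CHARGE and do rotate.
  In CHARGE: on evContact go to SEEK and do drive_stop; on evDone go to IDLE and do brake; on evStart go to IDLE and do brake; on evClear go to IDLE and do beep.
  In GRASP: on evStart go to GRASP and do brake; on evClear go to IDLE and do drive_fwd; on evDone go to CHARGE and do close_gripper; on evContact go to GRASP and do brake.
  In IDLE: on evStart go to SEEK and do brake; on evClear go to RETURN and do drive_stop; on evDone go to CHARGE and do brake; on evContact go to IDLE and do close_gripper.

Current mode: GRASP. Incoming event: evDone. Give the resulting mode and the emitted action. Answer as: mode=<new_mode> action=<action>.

current mode = GRASP; filter table to that mode:
  (GRASP, evStart) → (GRASP, brake)
  (GRASP, evClear) → (IDLE, drive_fwd)
  (GRASP, evDone) → (CHARGE, close_gripper)  ← event matches
  (GRASP, evContact) → (GRASP, brake)
event = evDone selects (CHARGE, close_gripper)

mode=CHARGE action=close_gripper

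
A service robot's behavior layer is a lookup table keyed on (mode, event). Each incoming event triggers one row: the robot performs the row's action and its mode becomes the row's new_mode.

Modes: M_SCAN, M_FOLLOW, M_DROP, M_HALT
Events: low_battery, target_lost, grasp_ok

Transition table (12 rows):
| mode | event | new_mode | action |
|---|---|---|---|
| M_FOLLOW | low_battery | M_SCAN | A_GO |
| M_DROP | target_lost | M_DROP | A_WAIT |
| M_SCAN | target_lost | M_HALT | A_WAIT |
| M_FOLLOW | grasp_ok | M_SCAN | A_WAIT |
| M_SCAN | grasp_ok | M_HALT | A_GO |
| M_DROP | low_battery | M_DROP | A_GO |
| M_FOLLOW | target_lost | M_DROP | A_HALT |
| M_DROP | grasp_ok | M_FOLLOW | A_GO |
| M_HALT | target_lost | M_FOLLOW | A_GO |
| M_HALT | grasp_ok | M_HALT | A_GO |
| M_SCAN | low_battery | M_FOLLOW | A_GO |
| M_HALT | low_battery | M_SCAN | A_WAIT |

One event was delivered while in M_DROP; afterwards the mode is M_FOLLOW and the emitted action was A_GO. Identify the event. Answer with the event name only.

grasp_ok

try low_battery: (M_DROP, low_battery) → (M_DROP, A_GO)
try target_lost: (M_DROP, target_lost) → (M_DROP, A_WAIT)
try grasp_ok: (M_DROP, grasp_ok) → (M_FOLLOW, A_GO)  ← matches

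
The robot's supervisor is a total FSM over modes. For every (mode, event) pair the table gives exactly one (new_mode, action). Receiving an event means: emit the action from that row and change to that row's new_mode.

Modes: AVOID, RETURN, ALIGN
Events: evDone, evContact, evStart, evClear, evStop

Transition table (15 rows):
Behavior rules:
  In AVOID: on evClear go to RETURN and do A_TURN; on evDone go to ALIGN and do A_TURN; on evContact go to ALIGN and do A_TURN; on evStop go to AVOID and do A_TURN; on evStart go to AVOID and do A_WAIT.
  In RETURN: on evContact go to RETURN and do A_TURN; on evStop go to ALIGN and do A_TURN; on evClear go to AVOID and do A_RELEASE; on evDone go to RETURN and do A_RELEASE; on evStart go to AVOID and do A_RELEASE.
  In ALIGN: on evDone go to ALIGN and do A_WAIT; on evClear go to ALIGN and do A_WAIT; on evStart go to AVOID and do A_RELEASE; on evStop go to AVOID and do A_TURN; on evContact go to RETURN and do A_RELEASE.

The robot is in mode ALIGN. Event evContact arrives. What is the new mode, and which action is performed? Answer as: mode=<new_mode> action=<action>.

current mode = ALIGN; filter table to that mode:
  (ALIGN, evDone) → (ALIGN, A_WAIT)
  (ALIGN, evClear) → (ALIGN, A_WAIT)
  (ALIGN, evStart) → (AVOID, A_RELEASE)
  (ALIGN, evStop) → (AVOID, A_TURN)
  (ALIGN, evContact) → (RETURN, A_RELEASE)  ← event matches
event = evContact selects (RETURN, A_RELEASE)

mode=RETURN action=A_RELEASE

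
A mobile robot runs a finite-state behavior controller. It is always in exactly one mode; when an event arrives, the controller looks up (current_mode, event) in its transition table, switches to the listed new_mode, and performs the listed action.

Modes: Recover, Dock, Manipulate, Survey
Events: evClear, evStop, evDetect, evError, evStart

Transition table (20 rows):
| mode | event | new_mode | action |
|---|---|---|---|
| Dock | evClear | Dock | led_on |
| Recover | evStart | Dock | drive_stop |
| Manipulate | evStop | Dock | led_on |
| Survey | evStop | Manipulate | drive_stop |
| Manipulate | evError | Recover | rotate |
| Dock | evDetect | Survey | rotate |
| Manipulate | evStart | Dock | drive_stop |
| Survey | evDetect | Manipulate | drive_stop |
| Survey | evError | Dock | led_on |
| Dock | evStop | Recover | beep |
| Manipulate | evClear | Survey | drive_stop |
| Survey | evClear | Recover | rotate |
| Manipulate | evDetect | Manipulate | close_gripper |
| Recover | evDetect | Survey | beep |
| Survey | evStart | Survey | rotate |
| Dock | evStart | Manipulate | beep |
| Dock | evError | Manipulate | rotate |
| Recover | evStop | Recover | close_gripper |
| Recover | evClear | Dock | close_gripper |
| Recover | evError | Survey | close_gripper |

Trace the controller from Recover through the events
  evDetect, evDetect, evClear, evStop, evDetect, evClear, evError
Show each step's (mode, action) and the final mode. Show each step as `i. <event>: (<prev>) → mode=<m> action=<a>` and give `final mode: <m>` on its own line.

final mode: Dock

1. evDetect: (Recover) → mode=Survey action=beep
2. evDetect: (Survey) → mode=Manipulate action=drive_stop
3. evClear: (Manipulate) → mode=Survey action=drive_stop
4. evStop: (Survey) → mode=Manipulate action=drive_stop
5. evDetect: (Manipulate) → mode=Manipulate action=close_gripper
6. evClear: (Manipulate) → mode=Survey action=drive_stop
7. evError: (Survey) → mode=Dock action=led_on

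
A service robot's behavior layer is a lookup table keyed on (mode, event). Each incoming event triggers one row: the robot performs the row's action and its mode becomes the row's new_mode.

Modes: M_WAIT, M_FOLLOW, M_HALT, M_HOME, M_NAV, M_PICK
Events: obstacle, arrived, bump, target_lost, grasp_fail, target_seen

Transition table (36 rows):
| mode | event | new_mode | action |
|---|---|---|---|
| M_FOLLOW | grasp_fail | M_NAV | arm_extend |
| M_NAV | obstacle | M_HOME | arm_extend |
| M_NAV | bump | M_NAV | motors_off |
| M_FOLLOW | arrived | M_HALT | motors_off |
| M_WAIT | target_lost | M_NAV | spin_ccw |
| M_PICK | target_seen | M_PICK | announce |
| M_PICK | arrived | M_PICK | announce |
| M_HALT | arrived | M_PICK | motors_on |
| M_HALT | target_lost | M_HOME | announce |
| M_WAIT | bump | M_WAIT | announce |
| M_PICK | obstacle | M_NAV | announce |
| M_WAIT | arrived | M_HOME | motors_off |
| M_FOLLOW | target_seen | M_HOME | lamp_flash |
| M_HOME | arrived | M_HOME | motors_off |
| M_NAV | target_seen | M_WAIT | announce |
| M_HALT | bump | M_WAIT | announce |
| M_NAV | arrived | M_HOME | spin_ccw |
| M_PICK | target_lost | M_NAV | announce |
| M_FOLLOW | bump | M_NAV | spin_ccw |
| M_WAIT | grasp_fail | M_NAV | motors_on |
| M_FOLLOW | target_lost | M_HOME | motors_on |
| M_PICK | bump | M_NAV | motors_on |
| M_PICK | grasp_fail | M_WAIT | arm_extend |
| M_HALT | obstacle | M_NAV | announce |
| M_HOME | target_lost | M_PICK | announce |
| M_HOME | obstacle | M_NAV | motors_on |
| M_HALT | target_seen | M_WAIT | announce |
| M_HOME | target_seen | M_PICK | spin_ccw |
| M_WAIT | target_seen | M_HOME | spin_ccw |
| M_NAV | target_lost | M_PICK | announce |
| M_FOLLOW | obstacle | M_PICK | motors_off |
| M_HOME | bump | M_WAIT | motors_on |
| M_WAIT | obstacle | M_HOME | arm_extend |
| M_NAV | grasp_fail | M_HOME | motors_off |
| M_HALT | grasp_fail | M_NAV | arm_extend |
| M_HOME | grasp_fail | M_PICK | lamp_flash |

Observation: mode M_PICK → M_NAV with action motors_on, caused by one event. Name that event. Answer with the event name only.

try obstacle: (M_PICK, obstacle) → (M_NAV, announce)
try arrived: (M_PICK, arrived) → (M_PICK, announce)
try bump: (M_PICK, bump) → (M_NAV, motors_on)  ← matches
try target_lost: (M_PICK, target_lost) → (M_NAV, announce)
try grasp_fail: (M_PICK, grasp_fail) → (M_WAIT, arm_extend)
try target_seen: (M_PICK, target_seen) → (M_PICK, announce)

bump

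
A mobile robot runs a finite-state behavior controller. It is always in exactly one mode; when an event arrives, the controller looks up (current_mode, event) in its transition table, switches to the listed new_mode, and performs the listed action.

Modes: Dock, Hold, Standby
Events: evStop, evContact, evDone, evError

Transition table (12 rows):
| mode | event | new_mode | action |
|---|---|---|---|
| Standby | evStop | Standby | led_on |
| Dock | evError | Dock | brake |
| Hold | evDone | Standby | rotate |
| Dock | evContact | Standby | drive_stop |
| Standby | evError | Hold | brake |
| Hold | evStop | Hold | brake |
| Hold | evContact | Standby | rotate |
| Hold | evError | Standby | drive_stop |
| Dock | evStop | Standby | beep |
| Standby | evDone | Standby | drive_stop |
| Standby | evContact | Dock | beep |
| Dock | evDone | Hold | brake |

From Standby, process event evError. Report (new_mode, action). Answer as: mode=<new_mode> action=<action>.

current mode = Standby; filter table to that mode:
  (Standby, evStop) → (Standby, led_on)
  (Standby, evError) → (Hold, brake)  ← event matches
  (Standby, evDone) → (Standby, drive_stop)
  (Standby, evContact) → (Dock, beep)
event = evError selects (Hold, brake)

mode=Hold action=brake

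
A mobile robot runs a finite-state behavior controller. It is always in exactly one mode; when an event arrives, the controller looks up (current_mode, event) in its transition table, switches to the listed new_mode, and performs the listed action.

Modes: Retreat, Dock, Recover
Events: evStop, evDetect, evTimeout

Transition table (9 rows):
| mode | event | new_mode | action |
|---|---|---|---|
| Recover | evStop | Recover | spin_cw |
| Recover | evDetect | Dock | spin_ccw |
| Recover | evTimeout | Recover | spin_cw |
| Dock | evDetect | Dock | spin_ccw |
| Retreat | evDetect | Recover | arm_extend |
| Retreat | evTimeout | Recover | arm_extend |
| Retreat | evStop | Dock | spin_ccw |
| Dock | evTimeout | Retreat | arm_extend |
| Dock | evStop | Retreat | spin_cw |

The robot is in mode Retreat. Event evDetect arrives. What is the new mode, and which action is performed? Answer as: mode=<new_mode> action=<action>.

current mode = Retreat; filter table to that mode:
  (Retreat, evDetect) → (Recover, arm_extend)  ← event matches
  (Retreat, evTimeout) → (Recover, arm_extend)
  (Retreat, evStop) → (Dock, spin_ccw)
event = evDetect selects (Recover, arm_extend)

mode=Recover action=arm_extend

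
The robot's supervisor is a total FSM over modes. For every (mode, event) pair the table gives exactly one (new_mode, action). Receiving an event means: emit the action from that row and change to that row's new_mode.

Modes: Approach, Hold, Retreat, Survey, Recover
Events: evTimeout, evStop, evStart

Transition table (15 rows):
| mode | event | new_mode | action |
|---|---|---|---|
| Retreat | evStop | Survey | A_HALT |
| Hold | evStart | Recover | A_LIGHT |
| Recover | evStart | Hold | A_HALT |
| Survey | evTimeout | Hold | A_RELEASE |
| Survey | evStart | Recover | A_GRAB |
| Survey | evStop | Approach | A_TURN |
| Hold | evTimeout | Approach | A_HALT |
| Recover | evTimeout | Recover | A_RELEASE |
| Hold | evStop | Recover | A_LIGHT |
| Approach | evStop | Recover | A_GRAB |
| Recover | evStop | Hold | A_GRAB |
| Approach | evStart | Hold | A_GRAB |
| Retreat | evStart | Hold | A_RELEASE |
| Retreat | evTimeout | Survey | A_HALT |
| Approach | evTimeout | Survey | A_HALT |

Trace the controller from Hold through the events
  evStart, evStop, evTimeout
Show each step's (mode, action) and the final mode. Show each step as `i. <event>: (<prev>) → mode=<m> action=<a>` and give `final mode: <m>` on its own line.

1. evStart: (Hold) → mode=Recover action=A_LIGHT
2. evStop: (Recover) → mode=Hold action=A_GRAB
3. evTimeout: (Hold) → mode=Approach action=A_HALT

final mode: Approach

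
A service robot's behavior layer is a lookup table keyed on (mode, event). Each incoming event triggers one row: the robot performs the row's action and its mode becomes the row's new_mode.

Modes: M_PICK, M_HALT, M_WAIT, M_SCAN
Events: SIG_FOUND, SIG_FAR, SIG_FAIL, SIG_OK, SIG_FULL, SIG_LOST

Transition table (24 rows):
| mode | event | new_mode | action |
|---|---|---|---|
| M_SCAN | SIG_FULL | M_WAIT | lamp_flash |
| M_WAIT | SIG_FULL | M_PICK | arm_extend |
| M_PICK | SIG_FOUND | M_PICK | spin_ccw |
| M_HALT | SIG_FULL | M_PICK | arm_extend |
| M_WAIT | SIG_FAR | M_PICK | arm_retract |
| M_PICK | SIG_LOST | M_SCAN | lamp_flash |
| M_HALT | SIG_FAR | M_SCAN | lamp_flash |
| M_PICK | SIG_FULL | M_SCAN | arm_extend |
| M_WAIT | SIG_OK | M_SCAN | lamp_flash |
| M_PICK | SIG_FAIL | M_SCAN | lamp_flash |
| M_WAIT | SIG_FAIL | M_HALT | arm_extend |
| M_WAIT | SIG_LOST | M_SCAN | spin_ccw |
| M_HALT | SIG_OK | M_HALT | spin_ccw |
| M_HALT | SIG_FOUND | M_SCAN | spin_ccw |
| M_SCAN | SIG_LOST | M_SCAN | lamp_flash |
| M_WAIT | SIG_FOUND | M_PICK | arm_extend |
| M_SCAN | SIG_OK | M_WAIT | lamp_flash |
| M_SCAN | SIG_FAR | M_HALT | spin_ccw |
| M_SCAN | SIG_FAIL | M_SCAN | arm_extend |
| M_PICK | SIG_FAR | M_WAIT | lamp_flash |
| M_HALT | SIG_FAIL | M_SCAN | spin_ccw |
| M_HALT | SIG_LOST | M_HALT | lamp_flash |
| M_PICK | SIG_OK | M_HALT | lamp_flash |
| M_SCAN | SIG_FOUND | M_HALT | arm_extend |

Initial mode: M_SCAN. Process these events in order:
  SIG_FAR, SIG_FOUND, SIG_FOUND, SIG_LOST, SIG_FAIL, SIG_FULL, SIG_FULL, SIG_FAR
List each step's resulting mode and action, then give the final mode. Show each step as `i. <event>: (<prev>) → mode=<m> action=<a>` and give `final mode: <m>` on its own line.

1. SIG_FAR: (M_SCAN) → mode=M_HALT action=spin_ccw
2. SIG_FOUND: (M_HALT) → mode=M_SCAN action=spin_ccw
3. SIG_FOUND: (M_SCAN) → mode=M_HALT action=arm_extend
4. SIG_LOST: (M_HALT) → mode=M_HALT action=lamp_flash
5. SIG_FAIL: (M_HALT) → mode=M_SCAN action=spin_ccw
6. SIG_FULL: (M_SCAN) → mode=M_WAIT action=lamp_flash
7. SIG_FULL: (M_WAIT) → mode=M_PICK action=arm_extend
8. SIG_FAR: (M_PICK) → mode=M_WAIT action=lamp_flash

final mode: M_WAIT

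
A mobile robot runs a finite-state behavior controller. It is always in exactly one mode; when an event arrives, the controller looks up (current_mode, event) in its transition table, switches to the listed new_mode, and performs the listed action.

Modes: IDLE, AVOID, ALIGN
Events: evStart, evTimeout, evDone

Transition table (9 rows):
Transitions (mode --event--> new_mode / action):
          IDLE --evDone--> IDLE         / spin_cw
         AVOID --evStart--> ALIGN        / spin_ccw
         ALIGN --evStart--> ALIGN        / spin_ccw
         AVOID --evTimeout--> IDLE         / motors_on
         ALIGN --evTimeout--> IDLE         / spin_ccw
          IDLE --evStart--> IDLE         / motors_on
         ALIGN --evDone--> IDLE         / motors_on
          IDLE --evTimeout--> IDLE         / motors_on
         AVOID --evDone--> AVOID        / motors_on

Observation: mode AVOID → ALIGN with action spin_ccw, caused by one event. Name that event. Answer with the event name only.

try evStart: (AVOID, evStart) → (ALIGN, spin_ccw)  ← matches
try evTimeout: (AVOID, evTimeout) → (IDLE, motors_on)
try evDone: (AVOID, evDone) → (AVOID, motors_on)

evStart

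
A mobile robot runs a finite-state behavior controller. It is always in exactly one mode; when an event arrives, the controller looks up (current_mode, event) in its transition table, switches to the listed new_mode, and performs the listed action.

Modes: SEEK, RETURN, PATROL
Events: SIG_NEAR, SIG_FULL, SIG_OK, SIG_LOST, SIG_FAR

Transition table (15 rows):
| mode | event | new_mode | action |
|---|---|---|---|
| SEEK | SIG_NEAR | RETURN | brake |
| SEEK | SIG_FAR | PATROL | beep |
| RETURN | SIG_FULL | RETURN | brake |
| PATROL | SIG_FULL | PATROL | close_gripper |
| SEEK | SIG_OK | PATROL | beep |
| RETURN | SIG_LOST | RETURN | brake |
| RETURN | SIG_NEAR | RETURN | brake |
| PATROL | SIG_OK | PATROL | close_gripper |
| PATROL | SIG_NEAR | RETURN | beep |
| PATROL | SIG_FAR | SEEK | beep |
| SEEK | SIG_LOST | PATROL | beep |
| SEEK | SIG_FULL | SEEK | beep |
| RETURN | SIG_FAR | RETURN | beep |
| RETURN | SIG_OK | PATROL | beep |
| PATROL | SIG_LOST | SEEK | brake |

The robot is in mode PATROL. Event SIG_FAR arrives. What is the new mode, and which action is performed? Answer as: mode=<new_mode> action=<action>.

current mode = PATROL; filter table to that mode:
  (PATROL, SIG_FULL) → (PATROL, close_gripper)
  (PATROL, SIG_OK) → (PATROL, close_gripper)
  (PATROL, SIG_NEAR) → (RETURN, beep)
  (PATROL, SIG_FAR) → (SEEK, beep)  ← event matches
  (PATROL, SIG_LOST) → (SEEK, brake)
event = SIG_FAR selects (SEEK, beep)

mode=SEEK action=beep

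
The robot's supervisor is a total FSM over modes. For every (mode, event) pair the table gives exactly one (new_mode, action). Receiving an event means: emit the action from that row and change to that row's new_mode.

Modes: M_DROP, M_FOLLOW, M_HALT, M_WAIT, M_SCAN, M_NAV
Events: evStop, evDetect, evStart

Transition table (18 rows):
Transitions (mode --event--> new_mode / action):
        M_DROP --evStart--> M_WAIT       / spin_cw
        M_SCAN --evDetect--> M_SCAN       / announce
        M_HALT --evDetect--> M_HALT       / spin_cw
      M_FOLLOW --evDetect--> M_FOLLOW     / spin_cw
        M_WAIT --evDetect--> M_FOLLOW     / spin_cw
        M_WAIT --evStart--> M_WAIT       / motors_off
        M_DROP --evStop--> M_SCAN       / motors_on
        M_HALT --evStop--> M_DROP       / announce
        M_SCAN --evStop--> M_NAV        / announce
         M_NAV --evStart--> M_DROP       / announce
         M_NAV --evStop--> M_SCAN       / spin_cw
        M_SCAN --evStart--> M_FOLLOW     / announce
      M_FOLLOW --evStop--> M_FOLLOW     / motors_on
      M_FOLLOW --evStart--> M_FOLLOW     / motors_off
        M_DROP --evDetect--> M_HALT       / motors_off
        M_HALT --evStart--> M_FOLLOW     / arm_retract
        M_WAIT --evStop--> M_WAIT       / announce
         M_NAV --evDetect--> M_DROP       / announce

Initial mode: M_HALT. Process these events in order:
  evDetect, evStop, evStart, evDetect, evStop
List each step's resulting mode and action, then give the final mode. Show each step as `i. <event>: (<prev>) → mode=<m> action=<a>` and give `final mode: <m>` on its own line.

final mode: M_FOLLOW

1. evDetect: (M_HALT) → mode=M_HALT action=spin_cw
2. evStop: (M_HALT) → mode=M_DROP action=announce
3. evStart: (M_DROP) → mode=M_WAIT action=spin_cw
4. evDetect: (M_WAIT) → mode=M_FOLLOW action=spin_cw
5. evStop: (M_FOLLOW) → mode=M_FOLLOW action=motors_on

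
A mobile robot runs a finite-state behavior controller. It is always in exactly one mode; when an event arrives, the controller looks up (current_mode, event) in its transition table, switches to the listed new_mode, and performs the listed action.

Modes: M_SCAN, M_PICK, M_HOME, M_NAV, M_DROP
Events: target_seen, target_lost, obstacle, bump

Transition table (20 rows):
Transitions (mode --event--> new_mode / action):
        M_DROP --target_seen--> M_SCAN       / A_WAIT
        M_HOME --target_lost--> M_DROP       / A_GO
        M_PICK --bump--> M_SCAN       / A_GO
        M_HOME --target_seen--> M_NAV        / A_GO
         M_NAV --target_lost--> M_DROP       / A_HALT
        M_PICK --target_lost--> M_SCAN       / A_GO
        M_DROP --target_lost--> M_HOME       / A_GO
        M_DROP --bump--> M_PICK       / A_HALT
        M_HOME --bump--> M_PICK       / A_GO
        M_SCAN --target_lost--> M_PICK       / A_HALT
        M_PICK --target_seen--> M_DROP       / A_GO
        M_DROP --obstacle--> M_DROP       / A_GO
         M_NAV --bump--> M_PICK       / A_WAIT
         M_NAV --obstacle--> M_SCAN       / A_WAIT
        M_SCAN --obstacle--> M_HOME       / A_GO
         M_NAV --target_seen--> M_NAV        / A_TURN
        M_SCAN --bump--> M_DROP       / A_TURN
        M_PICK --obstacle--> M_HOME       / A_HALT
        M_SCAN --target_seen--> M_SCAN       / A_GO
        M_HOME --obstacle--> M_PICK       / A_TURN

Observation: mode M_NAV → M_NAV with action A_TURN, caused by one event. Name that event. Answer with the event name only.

target_seen

try target_seen: (M_NAV, target_seen) → (M_NAV, A_TURN)  ← matches
try target_lost: (M_NAV, target_lost) → (M_DROP, A_HALT)
try obstacle: (M_NAV, obstacle) → (M_SCAN, A_WAIT)
try bump: (M_NAV, bump) → (M_PICK, A_WAIT)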